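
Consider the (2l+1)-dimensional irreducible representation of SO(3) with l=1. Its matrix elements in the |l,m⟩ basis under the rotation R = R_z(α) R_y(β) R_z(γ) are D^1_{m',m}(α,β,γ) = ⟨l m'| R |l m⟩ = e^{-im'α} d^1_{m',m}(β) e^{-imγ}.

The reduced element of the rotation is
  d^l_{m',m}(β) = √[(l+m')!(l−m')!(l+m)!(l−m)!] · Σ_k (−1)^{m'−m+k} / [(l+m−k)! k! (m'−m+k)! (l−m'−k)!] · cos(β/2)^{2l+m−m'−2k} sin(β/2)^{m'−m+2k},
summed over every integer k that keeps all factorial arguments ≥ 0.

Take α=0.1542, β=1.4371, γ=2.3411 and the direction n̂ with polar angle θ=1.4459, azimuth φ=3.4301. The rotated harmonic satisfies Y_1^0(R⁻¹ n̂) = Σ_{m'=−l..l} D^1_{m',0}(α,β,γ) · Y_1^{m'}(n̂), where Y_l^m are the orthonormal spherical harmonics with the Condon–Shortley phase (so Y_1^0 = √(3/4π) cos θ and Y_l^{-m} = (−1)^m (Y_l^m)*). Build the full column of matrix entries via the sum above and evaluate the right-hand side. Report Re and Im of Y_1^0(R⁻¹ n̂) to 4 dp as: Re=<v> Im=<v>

Need the full column D^1_{m',0} for m'=−1..1 at α=0.1542, β=1.4371, γ=2.3411.
cos(β/2)=0.752761, sin(β/2)=0.658294
d^1_{-1,0}: single k=1 term ⇒ +0.700797;  D = +0.692481+0.107635i
d^1_{0,0}: k∈[0..1] ⇒ +0.566649 -0.433351 = +0.133298;  D = +0.133298+0.000000i
d^1_{1,0}: single k=0 term ⇒ -0.700797;  D = -0.692481+0.107635i
Y_1^{m'}(θ=1.4459,φ=3.4301) and Σ D·Y over m':
  (+0.6925+0.1076i)·(-0.3286+0.0975i)  (+0.1333+0.0000i)·(+0.0609+0.0000i)  (-0.6925+0.1076i)·(+0.3286+0.0975i)
Y_1^0(R⁻¹ n̂) = -0.468030+0.000000i

Re=-0.4680 Im=0.0000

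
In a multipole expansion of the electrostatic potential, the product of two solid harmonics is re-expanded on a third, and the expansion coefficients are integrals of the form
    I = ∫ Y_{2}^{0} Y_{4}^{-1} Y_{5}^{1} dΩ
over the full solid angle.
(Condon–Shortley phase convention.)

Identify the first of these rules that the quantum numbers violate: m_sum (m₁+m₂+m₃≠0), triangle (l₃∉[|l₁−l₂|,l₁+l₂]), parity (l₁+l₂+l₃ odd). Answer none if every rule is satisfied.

m₁+m₂+m₃ = 0 − 1 + 1 = 0  ✓
triangle: |2−4|=2 ≤ l₃=5 ≤ 2+4=6  ✓
parity: l₁+l₂+l₃ = 11 is odd  ✗

parity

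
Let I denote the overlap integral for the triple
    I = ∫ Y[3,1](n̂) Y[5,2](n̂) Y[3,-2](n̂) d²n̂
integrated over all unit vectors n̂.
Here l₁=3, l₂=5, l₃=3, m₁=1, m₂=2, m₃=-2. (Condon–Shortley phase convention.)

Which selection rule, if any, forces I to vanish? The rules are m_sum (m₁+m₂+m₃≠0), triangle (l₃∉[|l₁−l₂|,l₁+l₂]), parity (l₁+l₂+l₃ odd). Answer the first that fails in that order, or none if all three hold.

m_sum

azimuthal sum: 1 + 2 − 2 = 1  ✗
2 ≤ 3 ≤ 8 (triangle on l)
L = 3 + 5 + 3 = 11 (odd)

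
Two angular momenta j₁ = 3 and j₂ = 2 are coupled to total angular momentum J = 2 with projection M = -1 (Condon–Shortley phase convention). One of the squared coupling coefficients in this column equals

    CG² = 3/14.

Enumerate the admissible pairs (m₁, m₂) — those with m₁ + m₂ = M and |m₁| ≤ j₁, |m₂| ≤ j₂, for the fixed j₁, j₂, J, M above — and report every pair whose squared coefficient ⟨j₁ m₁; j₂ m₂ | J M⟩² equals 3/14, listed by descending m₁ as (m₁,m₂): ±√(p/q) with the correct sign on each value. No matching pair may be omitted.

Admissible pairs with m₁+m₂ = M = -1: (-3,2), (-2,1), (-1,0), (0,-1), (1,-2)
  (m₁,m₂)=(1,-2): CG² = 3/14, CG = +√(3/14)   ← matches the target
  (m₁,m₂)=(0,-1): CG² = 2/7, CG = −√(2/7)
  (m₁,m₂)=(-1,0): CG² = 1/7, CG = +√(1/7)
  (m₁,m₂)=(-2,1): CG² = 0/1, CG = 0
  (m₁,m₂)=(-3,2): CG² = 5/14, CG = −√(5/14)
Pairs with CG² = 3/14: (1,-2): +√(3/14)

(1,-2): +√(3/14)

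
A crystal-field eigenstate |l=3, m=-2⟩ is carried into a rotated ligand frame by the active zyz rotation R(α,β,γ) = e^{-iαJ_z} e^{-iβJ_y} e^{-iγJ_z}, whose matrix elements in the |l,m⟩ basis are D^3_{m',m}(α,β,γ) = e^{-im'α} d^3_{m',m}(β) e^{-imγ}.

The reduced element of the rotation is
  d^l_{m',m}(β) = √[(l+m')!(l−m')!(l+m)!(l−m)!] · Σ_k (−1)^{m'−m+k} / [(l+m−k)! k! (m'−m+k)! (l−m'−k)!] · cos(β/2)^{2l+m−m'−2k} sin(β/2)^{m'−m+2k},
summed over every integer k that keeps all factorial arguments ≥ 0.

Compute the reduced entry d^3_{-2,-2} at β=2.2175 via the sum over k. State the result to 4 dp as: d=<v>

d=-0.1504

d^3_{-2,-2}(β=2.2175) via the finite sum:
Half-angle: c=0.445781, s=0.895142. N=√(1·120·1·120)=120.000000
The bounds max(0,m−m')=0 and min(l+m,l−m')=1 give 2 terms
  k=0: (−1)^0·120.0000/(120)·0.4458^6·0.8951^0 = +0.007847
  k=1: (−1)^1·120.0000/(24)·0.4458^4·0.8951^2 = -0.158212
d^3_{-2,-2}(2.2175) = +0.007847 -0.158212 = -0.150365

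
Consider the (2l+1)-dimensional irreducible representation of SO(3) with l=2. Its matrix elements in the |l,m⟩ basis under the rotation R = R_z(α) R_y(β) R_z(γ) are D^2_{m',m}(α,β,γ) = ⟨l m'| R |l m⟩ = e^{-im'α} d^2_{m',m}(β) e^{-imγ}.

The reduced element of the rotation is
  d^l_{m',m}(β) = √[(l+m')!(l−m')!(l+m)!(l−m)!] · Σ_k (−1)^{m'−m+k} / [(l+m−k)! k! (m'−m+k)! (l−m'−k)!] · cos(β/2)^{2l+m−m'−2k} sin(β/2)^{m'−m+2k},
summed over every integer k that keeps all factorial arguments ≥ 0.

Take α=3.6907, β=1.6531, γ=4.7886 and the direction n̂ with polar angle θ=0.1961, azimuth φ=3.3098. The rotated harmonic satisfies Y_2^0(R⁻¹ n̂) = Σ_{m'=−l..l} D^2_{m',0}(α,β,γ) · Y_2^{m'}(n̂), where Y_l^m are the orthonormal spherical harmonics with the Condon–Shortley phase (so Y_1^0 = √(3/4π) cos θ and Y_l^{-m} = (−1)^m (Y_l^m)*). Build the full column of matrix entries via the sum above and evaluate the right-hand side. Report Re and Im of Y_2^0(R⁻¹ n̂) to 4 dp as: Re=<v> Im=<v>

Need the full column D^2_{m',0} for m'=−2..2 at α=3.6907, β=1.6531, γ=4.7886.
cos(β/2)=0.677418, sin(β/2)=0.735599
d^2_{-2,0}: single k=2 term ⇒ +0.608234;  D = +0.276860+0.541569i
d^2_{-1,0}: k∈[1..2] ⇒ +0.560126 -0.660473 = -0.100346;  D = +0.085595+0.052373i
d^2_{0,0}: k∈[0..2] ⇒ +0.210584 -0.993241 +0.292795 = -0.489862;  D = -0.489862+0.000000i
d^2_{1,0}: k∈[0..1] ⇒ -0.560126 +0.660473 = +0.100346;  D = -0.085595+0.052373i
d^2_{2,0}: single k=0 term ⇒ +0.608234;  D = +0.276860-0.541569i
Y_2^{m'}(θ=0.1961,φ=3.3098) and Σ D·Y over m':
  (+0.2769+0.5416i)·(+0.0138-0.0048i)  (+0.0856+0.0524i)·(-0.1456+0.0247i)  (-0.4899+0.0000i)·(+0.5949+0.0000i)  (-0.0856+0.0524i)·(+0.1456+0.0247i)  (+0.2769-0.5416i)·(+0.0138+0.0048i)
Y_2^0(R⁻¹ n̂) = -0.305999+0.000000i

Re=-0.3060 Im=0.0000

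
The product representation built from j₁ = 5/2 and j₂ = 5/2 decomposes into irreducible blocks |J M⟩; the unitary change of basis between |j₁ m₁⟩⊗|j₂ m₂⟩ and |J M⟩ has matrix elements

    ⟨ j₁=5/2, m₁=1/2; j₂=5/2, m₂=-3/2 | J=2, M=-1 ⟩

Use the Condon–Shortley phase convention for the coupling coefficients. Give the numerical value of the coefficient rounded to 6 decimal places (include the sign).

−√(1/7) ≈ -0.377964

triangle: 3!×2!×2!/8! = 24/40320
(j±m)!: 3!×2!×1!×4!×1!×3! = 1728
prefactor² = (2J+1)×Δ×N² = 36/7
  k=0: +1/(0!×3!×2!×1!×0!×1!) = 1/12
  k=1: −1/(1!×2!×1!×0!×1!×2!) = -1/4
Σ = -1/6  ⇒  CG² = 36/7×(-1/6)² = 1/7
CG = −√(1/7) = -0.377964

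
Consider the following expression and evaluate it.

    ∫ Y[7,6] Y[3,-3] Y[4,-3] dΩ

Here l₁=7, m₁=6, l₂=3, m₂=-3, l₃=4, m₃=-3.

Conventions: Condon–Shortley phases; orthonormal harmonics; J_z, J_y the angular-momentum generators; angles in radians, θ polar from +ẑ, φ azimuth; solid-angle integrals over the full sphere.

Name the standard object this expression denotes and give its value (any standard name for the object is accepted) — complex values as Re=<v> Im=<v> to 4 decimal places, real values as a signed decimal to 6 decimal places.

Gaunt coefficient, +0.279120

This is a Gaunt coefficient — the integral of a triple product of spherical harmonics over the sphere.
m-sum 0 ✓  L=14 even ✓  4≤4≤10 ✓
Π(2lᵢ+1) = 15×7×9 = 945
triangle coeff Δ(7,3,4) = 1/45045
Σ_t [3,3]: t=3:−1/20736 = -1/20736
(3j)²=35/1287 [(7 3 4; 0 0 0)], sign=-1
Σ_t [0,0]: t=0:+1/3628800 = 1/3628800
(3j)²=4/105 [(7 3 4; 6 -3 -3)], sign=-1
⇒ 4πI² = 140/143
I = (+1)√(140/143/(4π)) = 0.27912007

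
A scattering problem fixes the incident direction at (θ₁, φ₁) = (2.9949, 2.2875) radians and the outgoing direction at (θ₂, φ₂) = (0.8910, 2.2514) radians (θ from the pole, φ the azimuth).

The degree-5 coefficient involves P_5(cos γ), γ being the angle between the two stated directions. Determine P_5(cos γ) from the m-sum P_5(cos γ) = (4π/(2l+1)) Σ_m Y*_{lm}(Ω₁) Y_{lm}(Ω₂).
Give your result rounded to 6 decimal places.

Term-by-term m-sum for l=5 (normalisation 4π/11 = 1.142397):
  m=-5: Y*=(0.000013, -0.000028)  Y=(0.034127, 0.127553)  product (0.000004, 0.000001)
  m=-4: Y*=(0.000638, -0.000180)  Y=(-0.308292, -0.137371)  product (-0.000221, -0.000032)
  m=-3: Y*=(0.007059, 0.004618)  Y=(0.370717, -0.188785)  product (0.003488, 0.000379)
  m=-2: Y*=(0.009497, 0.068690)  Y=(-0.024875, 0.116943)  product (-0.008269, -0.000598)
  m=-1: Y*=(-0.227919, 0.261600)  Y=(0.196394, 0.242564)  product (-0.108217, -0.003908)
  m=+0: Y*=(-0.790461, -0.000000)  Y=(-0.207625, 0.000000)  product (0.164119, 0.000000)
  m=+1: Y*=(0.227919, 0.261600)  Y=(-0.196394, 0.242564)  product (-0.108217, 0.003908)
  m=+2: Y*=(0.009497, -0.068690)  Y=(-0.024875, -0.116943)  product (-0.008269, 0.000598)
  m=+3: Y*=(-0.007059, 0.004618)  Y=(-0.370717, -0.188785)  product (0.003488, -0.000379)
  m=+4: Y*=(0.000638, 0.000180)  Y=(-0.308292, 0.137371)  product (-0.000221, 0.000032)
  m=+5: Y*=(-0.000013, -0.000028)  Y=(-0.034127, 0.127553)  product (0.000004, -0.000001)
Total Σ_m = (-0.062310, 0.000000). Multiply by 1.142397: (-0.071183, 0.000000). P_5(cos γ) = -0.071183

-0.071183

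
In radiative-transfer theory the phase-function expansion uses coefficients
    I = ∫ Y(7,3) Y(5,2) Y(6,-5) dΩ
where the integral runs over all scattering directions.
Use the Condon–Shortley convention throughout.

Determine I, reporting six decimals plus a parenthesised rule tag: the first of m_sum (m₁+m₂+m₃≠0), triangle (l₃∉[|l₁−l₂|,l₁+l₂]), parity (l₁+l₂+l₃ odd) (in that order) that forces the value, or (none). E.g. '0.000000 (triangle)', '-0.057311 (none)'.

-0.138752 (none)

Rules hold: Σm=0, L=18 even, 2≤6≤12.
N = 15·11·13 = 2145
Δ = 6!·8!·4!/19! = 1/174594420
Racah Σ t=1..5: t=1:−1/4147200 t=2:+1/207360 t=3:−1/82944 t=4:+1/207360 t=5:−1/4147200 = -1/345600
⇒ 3j(7 5 6; 0 0 0)² = 420/46189, sgn -1
Racah Σ t=3..4: t=3:−1/4354560 t=4:+1/11612160 = -1/6967296
⇒ 3j(7 5 6; 3 2 -5)² = 625/50388, sgn +1
4πI² = N·(3j₀)²·(3jₘ)² = 328125/1356277
I = -1·√(0.241931/4π) = -0.13875241
No selection rule forces the value: the integral is nonzero (none).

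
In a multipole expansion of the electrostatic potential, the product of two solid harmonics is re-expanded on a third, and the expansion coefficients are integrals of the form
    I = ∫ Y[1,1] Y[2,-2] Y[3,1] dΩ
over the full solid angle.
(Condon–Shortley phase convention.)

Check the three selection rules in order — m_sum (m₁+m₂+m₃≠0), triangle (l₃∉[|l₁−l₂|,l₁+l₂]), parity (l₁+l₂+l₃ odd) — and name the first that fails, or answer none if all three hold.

none

m₁+m₂+m₃ = 1 − 2 + 1 = 0  ✓
triangle: |1−2|=1 ≤ l₃=3 ≤ 1+2=3  ✓
parity: l₁+l₂+l₃ = 6 is even  ✓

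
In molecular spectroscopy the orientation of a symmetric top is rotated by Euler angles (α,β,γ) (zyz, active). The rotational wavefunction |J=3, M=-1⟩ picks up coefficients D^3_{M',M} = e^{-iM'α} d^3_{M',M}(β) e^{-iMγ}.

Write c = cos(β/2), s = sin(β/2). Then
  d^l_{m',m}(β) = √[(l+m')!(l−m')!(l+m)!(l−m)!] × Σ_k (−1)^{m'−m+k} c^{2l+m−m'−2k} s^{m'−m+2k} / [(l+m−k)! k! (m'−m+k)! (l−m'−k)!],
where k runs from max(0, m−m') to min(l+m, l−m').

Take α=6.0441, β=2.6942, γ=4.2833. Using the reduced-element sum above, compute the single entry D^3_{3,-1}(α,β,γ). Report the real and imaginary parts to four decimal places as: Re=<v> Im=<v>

Re=0.0490 Im=-0.1652

Split into d^3_{3,-1}(β=2.6942) × two z-phases.
Half-angle: c=0.221835, s=0.975084. N=√(720·1·2·24)=185.903201
k∈{0} keeps every argument non-negative
  k=0: (−1)^4·185.9032/(48)·0.2218^2·0.9751^4 = +0.172296
d^3_{3,-1}(2.6942) = +0.172296
Attach z-rotation phases: D = e^{-i(3)(6.0441)}·(+0.172296)·e^{-i(-1)(4.2833)} = +0.048966-0.165192i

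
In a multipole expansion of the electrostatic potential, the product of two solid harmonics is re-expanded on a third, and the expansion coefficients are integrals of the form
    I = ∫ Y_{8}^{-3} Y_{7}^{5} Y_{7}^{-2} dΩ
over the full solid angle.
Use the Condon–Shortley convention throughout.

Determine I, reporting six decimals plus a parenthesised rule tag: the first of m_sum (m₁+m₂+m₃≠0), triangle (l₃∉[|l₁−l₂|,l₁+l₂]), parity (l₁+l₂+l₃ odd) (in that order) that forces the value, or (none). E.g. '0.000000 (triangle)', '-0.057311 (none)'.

Rules hold: Σm=0, L=22 even, 1≤7≤15.
N = 17·15·15 = 3825
Δ = 8!·8!·6!/23! = 1/22086194130
Racah Σ t=1..7: t=1:−1/18289152000 t=2:+1/248832000 t=3:−1/24883200 t=4:+1/11943936 t=5:−1/24883200 t=6:+1/248832000 t=7:−1/18289152000 = 11/975421440
⇒ 3j(8 7 7; 0 0 0)² = 1750/289731, sgn -1
Racah Σ t=6..8: t=6:+1/746496000 t=7:−1/348364800 t=8:+1/1393459200 = -17/20901888000
⇒ 3j(8 7 7; -3 5 -2)² = 34/5681, sgn +1
4πI² = N·(3j₀)²·(3jₘ)² = 4462500/32273761
I = -1·√(0.13827/4π) = -0.10489611
No selection rule forces the value: the integral is nonzero (none).

-0.104896 (none)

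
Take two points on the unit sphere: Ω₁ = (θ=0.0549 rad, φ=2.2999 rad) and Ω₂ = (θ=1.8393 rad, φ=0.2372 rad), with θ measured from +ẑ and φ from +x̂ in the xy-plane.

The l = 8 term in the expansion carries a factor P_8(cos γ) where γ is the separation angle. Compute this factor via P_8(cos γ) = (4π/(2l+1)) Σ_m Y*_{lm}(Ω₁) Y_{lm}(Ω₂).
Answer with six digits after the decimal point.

Expand P_8 via completeness: Σ_{m} conj(Y_{8,m}) at Ω₁ times Y_{8,m} at Ω₂ —
  m=-8: (0.000000, -0.000000) × (-0.123573, -0.364567) = (-0.000000, -0.000000)  (running Σ = (-0.000000, -0.000000))
  m=-7: (-0.000000, -0.000000) × (0.037911, 0.421963) = (0.000000, -0.000000)  (running Σ = (0.000000, -0.000000))
  m=-6: (0.000000, 0.000000) × (0.002476, -0.016653) = (0.000000, -0.000000)  (running Σ = (0.000000, -0.000000))
  m=-5: (0.000002, -0.000004) × (0.131185, -0.323927) = (-0.000001, -0.000001)  (running Σ = (-0.000001, -0.000001))
  m=-4: (-0.000119, 0.000027) × (-0.086513, 0.120672) = (0.000007, -0.000017)  (running Σ = (0.000006, -0.000018))
  m=-3: (0.001863, 0.001320) × (-0.214440, 0.184915) = (-0.000644, 0.000061)  (running Σ = (-0.000638, 0.000043))
  m=-2: (-0.003434, -0.030372) × (0.177122, -0.090955) = (-0.003371, -0.005067)  (running Σ = (-0.004008, -0.005024))
  m=-1: (-0.175674, 0.196657) × (0.241790, -0.058453) = (-0.030981, 0.057818)  (running Σ = (-0.034990, 0.052795))
  m=0: (1.100848, -0.000000) × (-0.212458, 0.000000) = (-0.233884, 0.000000)  (running Σ = (-0.268874, 0.052795))
  m=1: (0.175674, 0.196657) × (-0.241790, -0.058453) = (-0.030981, -0.057818)  (running Σ = (-0.299855, -0.005024))
  m=2: (-0.003434, 0.030372) × (0.177122, 0.090955) = (-0.003371, 0.005067)  (running Σ = (-0.303226, 0.000043))
  m=3: (-0.001863, 0.001320) × (0.214440, 0.184915) = (-0.000644, -0.000061)  (running Σ = (-0.303869, -0.000018))
  m=4: (-0.000119, -0.000027) × (-0.086513, -0.120672) = (0.000007, 0.000017)  (running Σ = (-0.303862, -0.000001))
  m=5: (-0.000002, -0.000004) × (-0.131185, -0.323927) = (-0.000001, 0.000001)  (running Σ = (-0.303863, -0.000000))
  m=6: (0.000000, -0.000000) × (0.002476, 0.016653) = (0.000000, 0.000000)  (running Σ = (-0.303863, -0.000000))
  m=7: (0.000000, -0.000000) × (-0.037911, 0.421963) = (0.000000, 0.000000)  (running Σ = (-0.303863, -0.000000))
  m=8: (0.000000, 0.000000) × (-0.123573, 0.364567) = (-0.000000, 0.000000)  (running Σ = (-0.303863, -0.000000))
Total Σ_m = (-0.303863, -0.000000). Multiply by 0.739198: (-0.224615, -0.000000). P_8(cos γ) = -0.224615

-0.224615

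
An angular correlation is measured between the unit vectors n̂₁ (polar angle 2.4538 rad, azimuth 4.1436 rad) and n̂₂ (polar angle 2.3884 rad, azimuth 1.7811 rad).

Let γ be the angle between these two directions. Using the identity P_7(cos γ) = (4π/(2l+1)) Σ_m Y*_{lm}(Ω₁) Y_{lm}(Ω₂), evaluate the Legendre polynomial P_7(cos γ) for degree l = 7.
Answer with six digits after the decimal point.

Addition theorem: P_7(cos γ) = (4π/15) Σ_m Y*_{lm}(Ω₁) Y_{lm}(Ω₂), m = −7…7:
  m=-7: Y*=-0.01547 - 0.01387j  Y=0.03485 + 0.00345j  product -0.00049 - 0.00054j
  m=-6: Y*=-0.09117 + 0.02534j  Y=0.04249 - 0.13312j  product -0.00050 + 0.01321j
  m=-5: Y*=-0.07502 + 0.24454j  Y=-0.28222 - 0.16132j  product 0.06062 - 0.05691j
  m=-4: Y*=0.28391 + 0.33411j  Y=-0.30601 + 0.34223j  product -0.20122 - 0.00508j
  m=-3: Y*=0.40843 - 0.05571j  Y=0.17491 + 0.23943j  product 0.08478 + 0.08805j
  m=-2: Y*=0.00605 - 0.01307j  Y=-0.14817 + 0.06628j  product -0.00003 + 0.00234j
  m=-1: Y*=0.20850 + 0.32616j  Y=0.07924 + 0.37119j  product -0.10455 + 0.10324j
  m=+0: Y*=0.14006 + 0.00000j  Y=-0.05119 + 0.00000j  product -0.00717 + 0.00000j
  m=+1: Y*=-0.20850 + 0.32616j  Y=-0.07924 + 0.37119j  product -0.10455 - 0.10324j
  m=+2: Y*=0.00605 + 0.01307j  Y=-0.14817 - 0.06628j  product -0.00003 - 0.00234j
  m=+3: Y*=-0.40843 - 0.05571j  Y=-0.17491 + 0.23943j  product 0.08478 - 0.08805j
  m=+4: Y*=0.28391 - 0.33411j  Y=-0.30601 - 0.34223j  product -0.20122 + 0.00508j
  m=+5: Y*=0.07502 + 0.24454j  Y=0.28222 - 0.16132j  product 0.06062 + 0.05691j
  m=+6: Y*=-0.09117 - 0.02534j  Y=0.04249 + 0.13312j  product -0.00050 - 0.01321j
  m=+7: Y*=0.01547 - 0.01387j  Y=-0.03485 + 0.00345j  product -0.00049 + 0.00054j
Total Σ_m = -0.32996 + 0.00000j. Multiply by 0.837758: -0.27643 + 0.00000j. P_7(cos γ) = -0.276428

-0.276428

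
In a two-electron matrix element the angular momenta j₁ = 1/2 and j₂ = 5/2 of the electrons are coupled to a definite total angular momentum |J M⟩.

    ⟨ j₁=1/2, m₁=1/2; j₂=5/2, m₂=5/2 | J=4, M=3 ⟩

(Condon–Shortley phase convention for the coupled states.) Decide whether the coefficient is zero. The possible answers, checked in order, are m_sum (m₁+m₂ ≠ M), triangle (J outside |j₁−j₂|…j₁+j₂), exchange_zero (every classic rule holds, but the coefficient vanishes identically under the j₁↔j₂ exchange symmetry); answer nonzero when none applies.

m-sum: m₁+m₂ = 1/2+5/2 = 3, M = 3  ✓
triangle: need |j₁−j₂| ≤ J ≤ j₁+j₂, i.e. J ∈ [2, 3]; J = 4 is outside ✗ ⇒ coefficient is 0

triangle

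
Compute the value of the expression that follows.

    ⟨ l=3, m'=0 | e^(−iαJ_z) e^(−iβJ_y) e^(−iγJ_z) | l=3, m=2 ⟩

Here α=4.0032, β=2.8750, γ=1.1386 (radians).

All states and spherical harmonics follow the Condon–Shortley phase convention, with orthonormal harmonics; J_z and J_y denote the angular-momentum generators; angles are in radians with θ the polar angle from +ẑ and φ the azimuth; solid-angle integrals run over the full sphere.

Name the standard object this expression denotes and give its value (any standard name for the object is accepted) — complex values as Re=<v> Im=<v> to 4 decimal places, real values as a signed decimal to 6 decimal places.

Wigner D-matrix element, Re=0.0595 Im=0.0697

This is a Wigner D-matrix element — the rotation-matrix element ⟨l m'| R(α,β,γ) |l m⟩ in the angular-momentum basis.
Split into d^3_{0,2}(β=2.8750) × two z-phases.
c=cos(2.875000/2)=0.132902, s=sin(2.875000/2)=0.991129; N=√[6·6·120·1]=65.726707
k: max(0,(2)−(0))=2 … min(3+(2),3−(0))=3
  k=2: (−1)^0·65.7267/(12)·0.1329^4·0.9911^2 = +0.001679
  k=3: (−1)^1·65.7267/(12)·0.1329^2·0.9911^4 = -0.093356
d^3_{0,2}(2.8750) = +0.001679 -0.093356 = -0.091678
D = (+1.000000+0.000000i)·(-0.091678)·(-0.649102-0.760701i) = +0.059508+0.069739i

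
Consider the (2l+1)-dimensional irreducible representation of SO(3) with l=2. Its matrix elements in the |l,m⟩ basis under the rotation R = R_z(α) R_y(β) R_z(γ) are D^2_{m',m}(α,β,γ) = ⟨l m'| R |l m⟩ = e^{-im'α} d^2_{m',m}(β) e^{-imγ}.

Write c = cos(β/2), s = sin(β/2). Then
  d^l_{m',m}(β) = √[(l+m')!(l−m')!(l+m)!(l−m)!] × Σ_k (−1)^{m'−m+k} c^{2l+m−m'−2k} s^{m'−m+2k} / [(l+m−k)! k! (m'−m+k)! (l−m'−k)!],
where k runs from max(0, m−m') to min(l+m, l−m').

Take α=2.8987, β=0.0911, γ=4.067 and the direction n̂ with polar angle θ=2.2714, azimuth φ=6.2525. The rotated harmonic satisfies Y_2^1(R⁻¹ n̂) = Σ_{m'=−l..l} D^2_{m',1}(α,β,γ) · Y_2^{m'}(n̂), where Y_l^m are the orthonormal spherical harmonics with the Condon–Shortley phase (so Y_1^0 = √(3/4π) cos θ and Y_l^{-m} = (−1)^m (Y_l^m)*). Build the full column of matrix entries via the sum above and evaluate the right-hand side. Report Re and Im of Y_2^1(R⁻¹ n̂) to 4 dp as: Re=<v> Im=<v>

Re=0.2967 Im=-0.2473

Need the full column D^2_{m',1} for m'=−2..2 at α=2.8987, β=0.0911, γ=4.0670.
cos(β/2)=0.998963, sin(β/2)=0.045534
d^2_{-2,1}: single k=3 term ⇒ +0.000189;  D = -0.000030+0.000186i
d^2_{-1,1}: k∈[2..3] ⇒ +0.006207 -0.000004 = +0.006203;  D = +0.002430-0.005707i
d^2_{0,1}: k∈[1..2] ⇒ +0.111189 -0.000231 = +0.110958;  D = -0.066742+0.088641i
d^2_{1,1}: k∈[0..1] ⇒ +0.995858 -0.006207 = +0.989650;  D = +0.767958-0.624218i
d^2_{2,1}: single k=0 term ⇒ -0.090785;  D = +0.082153-0.038638i
Y_2^{m'}(θ=2.2714,φ=6.2525) and Σ D·Y over m':
  (-0.0000+0.0002i)·(+0.2253+0.0138i)  (+0.0024-0.0057i)·(-0.3806-0.0117i)  (-0.0667+0.0886i)·(+0.0778+0.0000i)  (+0.7680-0.6242i)·(+0.3806-0.0117i)  (+0.0822-0.0386i)·(+0.2253-0.0138i)
Y_2^1(R⁻¹ n̂) = +0.296736-0.247276i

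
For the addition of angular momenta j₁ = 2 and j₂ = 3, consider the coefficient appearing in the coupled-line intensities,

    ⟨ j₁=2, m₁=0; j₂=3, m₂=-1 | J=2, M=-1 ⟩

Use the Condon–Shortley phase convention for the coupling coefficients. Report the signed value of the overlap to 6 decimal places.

−√(1/7) ≈ -0.377964

triangle: 3!·1!·3!/8! = 36/40320
(j±m)!: 2!·2!·2!·4!·1!·3! = 1152
prefactor² = (2J+1)·Δ·N² = 36/7
  k=1: −1/(1!·2!·1!·1!·0!·2!) = -1/4
  k=2: +1/(2!·1!·0!·0!·1!·3!) = 1/12
Σ = -1/6  ⇒  CG² = 36/7·(-1/6)² = 1/7
CG = −√(1/7) = -0.377964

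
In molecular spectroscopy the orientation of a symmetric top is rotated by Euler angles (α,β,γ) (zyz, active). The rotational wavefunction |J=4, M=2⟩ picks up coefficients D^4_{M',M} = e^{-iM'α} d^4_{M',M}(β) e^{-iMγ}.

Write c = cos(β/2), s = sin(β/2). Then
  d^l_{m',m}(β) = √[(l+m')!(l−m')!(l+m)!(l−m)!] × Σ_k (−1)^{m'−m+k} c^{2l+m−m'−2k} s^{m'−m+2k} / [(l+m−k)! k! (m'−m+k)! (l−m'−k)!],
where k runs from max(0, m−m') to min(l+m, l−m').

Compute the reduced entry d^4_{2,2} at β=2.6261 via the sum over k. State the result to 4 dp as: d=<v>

d=0.0523

d^4_{2,2}(β=2.6261) via the finite sum:
c=cos(2.626100/2)=0.254902, s=sin(2.626100/2)=0.966967; N=√[720·2·720·2]=1440.000000
k∈{0,1,2} keeps every argument non-negative
  k=0: (−1)^0·1440.0000/(1440)·0.2549^8·0.9670^0 = +0.000018
  k=1: (−1)^1·1440.0000/(120)·0.2549^6·0.9670^2 = -0.003078
  k=2: (−1)^2·1440.0000/(96)·0.2549^4·0.9670^4 = +0.055364
d^4_{2,2}(2.6261) = +0.000018 -0.003078 +0.055364 = +0.052304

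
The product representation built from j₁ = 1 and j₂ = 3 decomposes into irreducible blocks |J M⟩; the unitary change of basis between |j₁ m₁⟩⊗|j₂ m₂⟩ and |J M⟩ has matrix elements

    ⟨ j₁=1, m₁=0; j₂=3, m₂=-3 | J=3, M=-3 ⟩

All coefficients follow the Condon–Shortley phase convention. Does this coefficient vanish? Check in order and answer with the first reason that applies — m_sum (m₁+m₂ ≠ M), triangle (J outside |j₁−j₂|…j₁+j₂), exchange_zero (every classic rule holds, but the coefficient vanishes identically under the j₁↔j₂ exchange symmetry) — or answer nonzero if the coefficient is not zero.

m-sum: m₁+m₂ = 0+(-3) = -3, M = -3  ✓
triangle: |j₁−j₂| = 2 ≤ J = 3 ≤ j₁+j₂ = 4  ✓
exchange: j₁≠j₂ or m₁≠m₂ — the exchange symmetry imposes no constraint here
value check: CG = +√(3/4) = +0.866025 ≠ 0

nonzero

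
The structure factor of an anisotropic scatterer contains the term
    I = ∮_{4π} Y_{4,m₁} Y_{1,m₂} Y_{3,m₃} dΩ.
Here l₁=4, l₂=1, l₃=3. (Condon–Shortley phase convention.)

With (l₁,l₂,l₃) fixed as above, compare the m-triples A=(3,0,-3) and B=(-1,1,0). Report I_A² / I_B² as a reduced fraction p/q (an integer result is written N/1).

7/10

l's match ⇒ only the (l;m) 3-j factors differ between A and B.
A: triangle coeff Δ(4,1,3) = 1/252; Σ_t [1,1]: t=1:−1/720 = -1/720; (3j)²=1/36 [(4 1 3; 3 0 -3)], sign=-1
B: triangle coeff Δ(4,1,3) = 1/252; Σ_t [2,2]: t=2:+1/72 = 1/72; (3j)²=5/126 [(4 1 3; -1 1 0)], sign=-1
I_A²/I_B² = (1/36)/(5/126) = 7/10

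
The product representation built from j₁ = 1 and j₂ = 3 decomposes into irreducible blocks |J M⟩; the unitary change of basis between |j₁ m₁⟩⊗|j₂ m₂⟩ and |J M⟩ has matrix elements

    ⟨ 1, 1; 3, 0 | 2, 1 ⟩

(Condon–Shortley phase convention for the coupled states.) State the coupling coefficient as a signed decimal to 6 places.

√[5·2!0!4!/7! · 2!0!3!3!3!1!] = √(144/7)
  +(−1)^0/∏(0,2,0,3,0,1)! = 1/12  (running 1/12)
⟨..|..⟩ = √(144/7)·(1/12) = +0.377964

+√(1/7) ≈ +0.377964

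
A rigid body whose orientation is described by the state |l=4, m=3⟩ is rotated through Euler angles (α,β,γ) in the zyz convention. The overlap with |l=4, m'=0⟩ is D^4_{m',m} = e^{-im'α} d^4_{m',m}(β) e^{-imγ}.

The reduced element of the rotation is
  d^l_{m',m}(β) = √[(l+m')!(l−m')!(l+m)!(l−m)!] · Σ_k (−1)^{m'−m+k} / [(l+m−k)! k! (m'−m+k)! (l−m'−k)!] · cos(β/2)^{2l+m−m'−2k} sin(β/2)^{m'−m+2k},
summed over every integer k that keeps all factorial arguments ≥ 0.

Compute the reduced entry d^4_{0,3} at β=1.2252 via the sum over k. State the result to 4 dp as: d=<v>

d^4_{0,3}(β=1.2252) via the finite sum:
With c≡cos(β/2)=0.818156 and s≡sin(β/2)=0.574997, N=[24·24·5040·1]^{1/2}=1703.830978
The bounds max(0,m−m')=3 and min(l+m,l−m')=4 give 2 terms
  k=3: (−1)^0·1703.8310/(144)·0.8182^5·0.5750^3 = +0.824594
  k=4: (−1)^1·1703.8310/(144)·0.8182^3·0.5750^5 = -0.407285
d^4_{0,3}(1.2252) = +0.824594 -0.407285 = +0.417308

d=0.4173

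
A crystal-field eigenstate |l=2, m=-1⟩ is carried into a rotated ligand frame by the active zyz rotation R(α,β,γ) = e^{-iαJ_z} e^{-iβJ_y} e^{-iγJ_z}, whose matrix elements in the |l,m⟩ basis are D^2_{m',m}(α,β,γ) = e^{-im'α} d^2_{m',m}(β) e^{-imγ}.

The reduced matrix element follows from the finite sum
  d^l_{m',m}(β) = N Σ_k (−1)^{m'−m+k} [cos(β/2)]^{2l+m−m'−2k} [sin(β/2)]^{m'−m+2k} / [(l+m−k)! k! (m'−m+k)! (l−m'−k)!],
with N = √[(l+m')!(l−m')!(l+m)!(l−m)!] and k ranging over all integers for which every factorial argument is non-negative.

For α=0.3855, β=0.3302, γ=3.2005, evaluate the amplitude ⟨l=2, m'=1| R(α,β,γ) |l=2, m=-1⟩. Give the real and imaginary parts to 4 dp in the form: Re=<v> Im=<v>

Re=-0.0740 Im=0.0251

Split into d^2_{1,-1}(β=0.3302) × two z-phases.
With c≡cos(β/2)=0.986402 and s≡sin(β/2)=0.164351, N=[6·1·1·6]^{1/2}=6.000000
The bounds max(0,m−m')=0 and min(l+m,l−m')=1 give 2 terms
  k=0: (−1)^2·6.0000/(2)·0.9864^2·0.1644^2 = +0.078845
  k=1: (−1)^3·6.0000/(6)·0.9864^0·0.1644^4 = -0.000730
d^2_{1,-1}(0.3302) = +0.078845 -0.000730 = +0.078115
D = (+0.926611-0.376022i)·(+0.078115)·(-0.998265-0.058873i) = -0.073986+0.025061i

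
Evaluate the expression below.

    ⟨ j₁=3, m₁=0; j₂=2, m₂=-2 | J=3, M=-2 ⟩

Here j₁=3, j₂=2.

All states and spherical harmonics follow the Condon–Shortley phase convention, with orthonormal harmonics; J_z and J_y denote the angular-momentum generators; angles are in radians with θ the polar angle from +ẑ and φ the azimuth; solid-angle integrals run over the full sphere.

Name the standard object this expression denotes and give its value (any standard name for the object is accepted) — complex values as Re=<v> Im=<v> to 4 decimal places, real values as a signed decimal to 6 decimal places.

Clebsch–Gordan coefficient, +√(1/3) ≈ +0.577350

This is a Clebsch–Gordan (vector-coupling) coefficient.
triangle: 2!*4!*2!/9! = 96/362880
(j±m)!: 3!*3!*0!*4!*1!*5! = 103680
prefactor² = (2J+1)*Δ*N² = 192
  k=0: +1/(0!*2!*3!*0!*1!*2!) = 1/24
Σ = 1/24  ⇒  CG² = 192*(1/24)² = 1/3
CG = +√(1/3) = +0.577350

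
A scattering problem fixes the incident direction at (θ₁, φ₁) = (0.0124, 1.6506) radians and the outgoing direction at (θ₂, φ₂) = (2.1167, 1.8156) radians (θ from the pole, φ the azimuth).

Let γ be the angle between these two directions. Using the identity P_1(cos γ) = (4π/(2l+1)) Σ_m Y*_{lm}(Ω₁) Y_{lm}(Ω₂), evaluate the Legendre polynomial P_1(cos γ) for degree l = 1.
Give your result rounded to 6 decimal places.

Addition theorem: P_1(cos γ) = (4π/3) Σ_m Y*_{lm}(Ω₁) Y_{lm}(Ω₂), m = −1…1:
  term(m=-1) = +0.001248-0.000208i   from Y*(Ω₁)=-0.000342+0.004270i, Y(Ω₂)=-0.071566-0.286476i
  term(m=+0) = -0.123938+0.000000i   from Y*(Ω₁)=+0.488565-0.000000i, Y(Ω₂)=-0.253678+0.000000i
  term(m=+1) = +0.001248+0.000208i   from Y*(Ω₁)=+0.000342+0.004270i, Y(Ω₂)=+0.071566-0.286476i
Accumulated sum -0.121443+0.000000i; after 4π/(2l+1) scaling, -0.508697+0.000000i ⇒ P_1 = -0.508697

-0.508697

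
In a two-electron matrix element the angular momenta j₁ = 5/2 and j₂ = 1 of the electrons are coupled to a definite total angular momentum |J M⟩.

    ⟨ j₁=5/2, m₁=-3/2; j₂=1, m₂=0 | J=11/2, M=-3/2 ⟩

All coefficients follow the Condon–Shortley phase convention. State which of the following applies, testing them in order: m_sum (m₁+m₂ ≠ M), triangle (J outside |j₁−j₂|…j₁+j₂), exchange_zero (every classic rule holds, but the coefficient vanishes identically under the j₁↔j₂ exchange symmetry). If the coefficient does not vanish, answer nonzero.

m-sum: m₁+m₂ = -3/2+0 = -3/2, M = -3/2  ✓
triangle: need |j₁−j₂| ≤ J ≤ j₁+j₂, i.e. J ∈ [3/2, 7/2]; J = 11/2 is outside ✗ ⇒ coefficient is 0

triangle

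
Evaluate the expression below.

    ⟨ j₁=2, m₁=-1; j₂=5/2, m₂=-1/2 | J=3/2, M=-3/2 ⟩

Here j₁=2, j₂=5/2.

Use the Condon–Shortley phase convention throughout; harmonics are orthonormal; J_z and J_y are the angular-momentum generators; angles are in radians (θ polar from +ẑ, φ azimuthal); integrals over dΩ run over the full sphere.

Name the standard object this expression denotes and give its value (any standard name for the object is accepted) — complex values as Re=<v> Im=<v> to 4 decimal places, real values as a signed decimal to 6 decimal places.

Clebsch–Gordan coefficient, +√(9/35) ≈ +0.507093

This is a Clebsch–Gordan (vector-coupling) coefficient.
j₁+j₂−J=3  J+j₁−j₂=1  J−j₁+j₂=2  j₁+j₂+J+1=7
(j₁±m₁, j₂±m₂, J±M) = (1,3,2,3,0,3)
P² = 144/35
sum k=2..2:
  [2] +1/4 = 1/4
S = 1/4
C² = P²·S² = 9/35 ; C = +0.507093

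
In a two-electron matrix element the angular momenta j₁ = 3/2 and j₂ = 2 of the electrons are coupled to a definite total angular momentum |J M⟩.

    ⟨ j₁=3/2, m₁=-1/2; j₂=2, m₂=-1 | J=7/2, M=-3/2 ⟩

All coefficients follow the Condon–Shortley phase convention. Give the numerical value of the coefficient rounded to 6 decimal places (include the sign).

+√(4/7) ≈ +0.755929

triangle: 0!*3!*4!/8! = 144/40320
(j±m)!: 1!*2!*1!*3!*2!*5! = 2880
prefactor² = (2J+1)*Δ*N² = 576/7
  k=0: +1/(0!*0!*2!*1!*1!*3!) = 1/12
Σ = 1/12  ⇒  CG² = 576/7*(1/12)² = 4/7
CG = +√(4/7) = +0.755929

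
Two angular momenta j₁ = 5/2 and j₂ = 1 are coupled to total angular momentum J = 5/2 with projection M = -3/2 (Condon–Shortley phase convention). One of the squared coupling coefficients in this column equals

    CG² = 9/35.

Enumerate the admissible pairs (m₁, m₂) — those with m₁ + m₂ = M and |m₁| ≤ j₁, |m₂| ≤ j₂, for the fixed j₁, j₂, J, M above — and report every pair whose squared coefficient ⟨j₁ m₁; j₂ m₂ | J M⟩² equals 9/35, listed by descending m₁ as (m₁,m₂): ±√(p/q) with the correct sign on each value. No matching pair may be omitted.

(-3/2,0): −√(9/35)

Admissible pairs with m₁+m₂ = M = -3/2: (-5/2,1), (-3/2,0), (-1/2,-1)
  (m₁,m₂)=(-1/2,-1): CG² = 16/35, CG = +√(16/35)
  (m₁,m₂)=(-3/2,0): CG² = 9/35, CG = −√(9/35)   ← matches the target
  (m₁,m₂)=(-5/2,1): CG² = 2/7, CG = −√(2/7)
Pairs with CG² = 9/35: (-3/2,0): −√(9/35)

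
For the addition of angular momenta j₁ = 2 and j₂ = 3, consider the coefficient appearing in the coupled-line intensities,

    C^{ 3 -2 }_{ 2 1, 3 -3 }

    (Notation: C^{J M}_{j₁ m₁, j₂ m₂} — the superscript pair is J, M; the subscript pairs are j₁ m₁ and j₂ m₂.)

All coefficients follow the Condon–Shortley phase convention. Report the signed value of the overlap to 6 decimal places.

√[7·2!2!4!/9! · 3!1!0!6!1!5!] = √(960)
  +(−1)^0/∏(0,2,1,0,1,4)! = 1/48  (running 1/48)
⟨..|..⟩ = √(960)·(1/48) = +0.645497

+√(5/12) = +0.645497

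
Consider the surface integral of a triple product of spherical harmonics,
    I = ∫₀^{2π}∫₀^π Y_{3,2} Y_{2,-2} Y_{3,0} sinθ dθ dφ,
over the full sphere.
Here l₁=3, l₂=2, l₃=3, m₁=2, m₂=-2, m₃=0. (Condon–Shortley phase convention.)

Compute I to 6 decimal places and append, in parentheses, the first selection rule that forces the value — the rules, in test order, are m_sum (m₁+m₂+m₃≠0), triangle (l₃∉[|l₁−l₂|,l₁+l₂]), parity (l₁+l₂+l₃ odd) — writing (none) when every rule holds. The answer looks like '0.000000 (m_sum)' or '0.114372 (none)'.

Checks pass: Σm=0; 8 even; l₃=3∈[1,5].
(2·3+1)(2·2+1)(2·3+1) = 245
Δ: 2! 4! 2! / 9! → 1/3780
sum: t=0:+1/24 t=1:−1/4 t=2:+1/24 = -1/6
3j²(3 2 3; 0 0 0) = Δ·Π!·Σ² = 4/105  (sign +1)
sum: t=0:+1/24 = 1/24
3j²(3 2 3; 2 -2 0) = Δ·Π!·Σ² = 1/21  (sign -1)
combine: 4πI² = 245·4/105·1/21 = 4/9
take √, sign -1: I = -0.18806319
No selection rule forces the value: the integral is nonzero (none).

-0.188063 (none)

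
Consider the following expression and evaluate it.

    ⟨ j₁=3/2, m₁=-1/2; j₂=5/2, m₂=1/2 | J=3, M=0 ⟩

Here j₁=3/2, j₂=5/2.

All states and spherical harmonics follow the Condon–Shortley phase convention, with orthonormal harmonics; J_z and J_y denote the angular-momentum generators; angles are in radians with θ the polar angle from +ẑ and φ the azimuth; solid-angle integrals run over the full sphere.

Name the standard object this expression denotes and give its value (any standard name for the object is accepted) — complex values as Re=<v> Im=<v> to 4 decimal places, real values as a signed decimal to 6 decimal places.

Clebsch–Gordan coefficient, −√(1/5) ≈ -0.447214

This is a Clebsch–Gordan (vector-coupling) coefficient.
√[7·1!2!4!/8! · 1!2!3!2!3!3!] = √(36/5)
  +(−1)^0/∏(0,1,2,3,0,1)! = 1/12  (running 1/12)
  +(−1)^1/∏(1,0,1,2,1,2)! = -1/4  (running -1/6)
⟨..|..⟩ = √(36/5)·(-1/6) = -0.447214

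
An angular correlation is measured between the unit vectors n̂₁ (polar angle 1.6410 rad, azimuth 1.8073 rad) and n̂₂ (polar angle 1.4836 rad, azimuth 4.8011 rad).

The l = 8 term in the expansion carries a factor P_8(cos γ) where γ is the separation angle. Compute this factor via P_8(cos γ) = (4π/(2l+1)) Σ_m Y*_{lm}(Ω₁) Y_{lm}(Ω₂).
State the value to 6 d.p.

Summing Y*_{l m}(θ₁,φ₁)·Y_{l m}(θ₂,φ₂) over m ∈ [−8, 8]; prefactor 4π/(2·8+1) = 0.739198:
  term(m=-8) = (0.095699, 0.233840)   from Y*(Ω₁)=(-0.159560, 0.479508), Y(Ω₂)=(0.379260, -0.325779)
  term(m=-7) = (0.012697, 0.021362)   from Y*(Ω₁)=(-0.141636, -0.012030), Y(Ω₂)=(-0.101719, -0.142187)
  term(m=-6) = (0.070780, 0.086808)   from Y*(Ω₁)=(0.051936, 0.339564), Y(Ω₂)=(0.280955, -0.165473)
  term(m=-5) = (0.024437, 0.022267)   from Y*(Ω₁)=(-0.152591, 0.062416), Y(Ω₂)=(-0.086059, -0.181128)
  term(m=-4) = (0.065295, 0.043830)   from Y*(Ω₁)=(0.171174, 0.237361), Y(Ω₂)=(0.251987, -0.093368)
  term(m=-3) = (0.033295, 0.015812)   from Y*(Ω₁)=(-0.113831, 0.132566), Y(Ω₂)=(-0.055480, -0.203522)
  term(m=-2) = (0.062651, 0.019077)   from Y*(Ω₁)=(0.240311, 0.122980), Y(Ω₂)=(0.238795, -0.042818)
  term(m=-1) = (0.038006, 0.005658)   from Y*(Ω₁)=(-0.041880, 0.173766), Y(Ω₂)=(-0.019045, -0.214127)
  term(m=+0) = (0.061797, 0.000000)   from Y*(Ω₁)=(0.263213, -0.000000), Y(Ω₂)=(0.234780, 0.000000)
  term(m=+1) = (0.038006, -0.005658)   from Y*(Ω₁)=(0.041880, 0.173766), Y(Ω₂)=(0.019045, -0.214127)
  term(m=+2) = (0.062651, -0.019077)   from Y*(Ω₁)=(0.240311, -0.122980), Y(Ω₂)=(0.238795, 0.042818)
  term(m=+3) = (0.033295, -0.015812)   from Y*(Ω₁)=(0.113831, 0.132566), Y(Ω₂)=(0.055480, -0.203522)
  term(m=+4) = (0.065295, -0.043830)   from Y*(Ω₁)=(0.171174, -0.237361), Y(Ω₂)=(0.251987, 0.093368)
  term(m=+5) = (0.024437, -0.022267)   from Y*(Ω₁)=(0.152591, 0.062416), Y(Ω₂)=(0.086059, -0.181128)
  term(m=+6) = (0.070780, -0.086808)   from Y*(Ω₁)=(0.051936, -0.339564), Y(Ω₂)=(0.280955, 0.165473)
  term(m=+7) = (0.012697, -0.021362)   from Y*(Ω₁)=(0.141636, -0.012030), Y(Ω₂)=(0.101719, -0.142187)
  term(m=+8) = (0.095699, -0.233840)   from Y*(Ω₁)=(-0.159560, -0.479508), Y(Ω₂)=(0.379260, 0.325779)
Accumulated sum (0.867517, -0.000000); after 4π/(2l+1) scaling, (0.641267, -0.000000) ⇒ P_8 = 0.641267

0.641267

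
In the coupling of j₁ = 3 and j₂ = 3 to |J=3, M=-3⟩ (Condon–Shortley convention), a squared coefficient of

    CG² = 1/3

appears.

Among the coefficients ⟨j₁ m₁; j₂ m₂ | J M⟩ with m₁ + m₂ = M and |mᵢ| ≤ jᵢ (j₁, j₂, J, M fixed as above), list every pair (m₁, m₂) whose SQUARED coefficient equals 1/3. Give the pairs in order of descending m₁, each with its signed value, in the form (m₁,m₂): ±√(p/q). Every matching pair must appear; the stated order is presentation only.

Admissible pairs with m₁+m₂ = M = -3: (-3,0), (-2,-1), (-1,-2), (0,-3)
  (m₁,m₂)=(0,-3): CG² = 1/6, CG = +√(1/6)
  (m₁,m₂)=(-1,-2): CG² = 1/3, CG = −√(1/3)   ← matches the target
  (m₁,m₂)=(-2,-1): CG² = 1/3, CG = +√(1/3)   ← matches the target
  (m₁,m₂)=(-3,0): CG² = 1/6, CG = −√(1/6)
Pairs with CG² = 1/3: (-1,-2): −√(1/3); (-2,-1): +√(1/3)

(-1,-2): −√(1/3); (-2,-1): +√(1/3)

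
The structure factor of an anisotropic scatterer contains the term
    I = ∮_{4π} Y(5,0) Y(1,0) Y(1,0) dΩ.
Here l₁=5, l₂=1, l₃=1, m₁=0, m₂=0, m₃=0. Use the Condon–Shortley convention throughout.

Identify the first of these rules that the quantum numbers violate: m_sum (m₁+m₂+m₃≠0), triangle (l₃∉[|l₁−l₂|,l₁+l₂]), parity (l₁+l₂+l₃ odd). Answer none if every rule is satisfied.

triangle

m₁+m₂+m₃ = 0 + 0 + 0 = 0  ✓
triangle: need |l₁−l₂| ≤ l₃ ≤ l₁+l₂ = [4,6]; l₃=1 is outside  ✗
parity: l₁+l₂+l₃ = 7 is odd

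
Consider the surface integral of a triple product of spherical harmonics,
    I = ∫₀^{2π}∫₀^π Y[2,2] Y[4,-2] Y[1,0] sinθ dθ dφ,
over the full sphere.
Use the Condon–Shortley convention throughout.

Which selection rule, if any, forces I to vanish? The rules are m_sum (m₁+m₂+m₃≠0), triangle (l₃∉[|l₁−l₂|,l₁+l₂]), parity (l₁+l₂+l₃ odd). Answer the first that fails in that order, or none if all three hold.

triangle

azimuthal sum: 2 − 2 + 0 = 0  ✓
l₃ must lie in [2,6]; have l₃=1  ✗
L = 2 + 4 + 1 = 7 (odd)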